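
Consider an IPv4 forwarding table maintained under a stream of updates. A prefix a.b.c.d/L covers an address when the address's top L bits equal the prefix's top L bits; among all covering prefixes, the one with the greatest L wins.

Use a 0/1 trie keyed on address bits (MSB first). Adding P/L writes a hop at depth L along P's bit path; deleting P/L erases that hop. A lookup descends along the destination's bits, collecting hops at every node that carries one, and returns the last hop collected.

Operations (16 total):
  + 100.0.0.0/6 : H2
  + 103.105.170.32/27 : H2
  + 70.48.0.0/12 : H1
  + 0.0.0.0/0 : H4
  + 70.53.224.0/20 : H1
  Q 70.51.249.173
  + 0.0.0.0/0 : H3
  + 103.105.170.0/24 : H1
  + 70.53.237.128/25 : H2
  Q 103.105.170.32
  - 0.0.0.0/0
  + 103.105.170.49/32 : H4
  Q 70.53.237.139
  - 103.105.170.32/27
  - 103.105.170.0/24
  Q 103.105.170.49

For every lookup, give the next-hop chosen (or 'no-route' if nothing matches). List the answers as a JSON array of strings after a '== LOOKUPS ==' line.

Trace:
  add 100.0.0.0/6 -> H2 at depth 6
  add 103.105.170.32/27 -> H2 at depth 27
  add 70.48.0.0/12 -> H1 at depth 12
  add 0.0.0.0/0 -> H4 at depth 0
  add 70.53.224.0/20 -> H1 at depth 20
  ? 70.51.249.173  path d0:H4→d1:-→d2:-→d3:-→d4:-→d5:-→d6:-→d7:-→d8:-→d9:-→d10:-→d11:-→d12:H1→d13:-  best=H1
  add 0.0.0.0/0 -> H3 at depth 0
  add 103.105.170.0/24 -> H1 at depth 24
  add 70.53.237.128/25 -> H2 at depth 25
  ? 103.105.170.32  path d0:H3→d1:-→d2:-→d3:-→d4:-→d5:-→d6:H2→d7:-→d8:-→d9:-→d10:-→d11:-→d12:-→d13:-→d14:-→d15:-→d16:-→d17:-→d18:-→d19:-→d20:-→d21:-→d22:-→d23:-→d24:H1→d25:-→d26:-→d27:H2  best=H2
  del 0.0.0.0/0 (clear depth 0)
  add 103.105.170.49/32 -> H4 at depth 32
  ? 70.53.237.139  path d0:-→d1:-→d2:-→d3:-→d4:-→d5:-→d6:-→d7:-→d8:-→d9:-→d10:-→d11:-→d12:H1→d13:-→d14:-→d15:-→d16:-→d17:-→d18:-→d19:-→d20:H1→d21:-→d22:-→d23:-→d24:-→d25:H2  best=H2
  del 103.105.170.32/27 (clear depth 27)
  del 103.105.170.0/24 (clear depth 24)
  ? 103.105.170.49  path d0:-→d1:-→d2:-→d3:-→d4:-→d5:-→d6:H2→d7:-→d8:-→d9:-→d10:-→d11:-→d12:-→d13:-→d14:-→d15:-→d16:-→d17:-→d18:-→d19:-→d20:-→d21:-→d22:-→d23:-→d24:-→d25:-→d26:-→d27:-→d28:-→d29:-→d30:-→d31:-→d32:H4  best=H4

== LOOKUPS ==
["H1","H2","H2","H4"]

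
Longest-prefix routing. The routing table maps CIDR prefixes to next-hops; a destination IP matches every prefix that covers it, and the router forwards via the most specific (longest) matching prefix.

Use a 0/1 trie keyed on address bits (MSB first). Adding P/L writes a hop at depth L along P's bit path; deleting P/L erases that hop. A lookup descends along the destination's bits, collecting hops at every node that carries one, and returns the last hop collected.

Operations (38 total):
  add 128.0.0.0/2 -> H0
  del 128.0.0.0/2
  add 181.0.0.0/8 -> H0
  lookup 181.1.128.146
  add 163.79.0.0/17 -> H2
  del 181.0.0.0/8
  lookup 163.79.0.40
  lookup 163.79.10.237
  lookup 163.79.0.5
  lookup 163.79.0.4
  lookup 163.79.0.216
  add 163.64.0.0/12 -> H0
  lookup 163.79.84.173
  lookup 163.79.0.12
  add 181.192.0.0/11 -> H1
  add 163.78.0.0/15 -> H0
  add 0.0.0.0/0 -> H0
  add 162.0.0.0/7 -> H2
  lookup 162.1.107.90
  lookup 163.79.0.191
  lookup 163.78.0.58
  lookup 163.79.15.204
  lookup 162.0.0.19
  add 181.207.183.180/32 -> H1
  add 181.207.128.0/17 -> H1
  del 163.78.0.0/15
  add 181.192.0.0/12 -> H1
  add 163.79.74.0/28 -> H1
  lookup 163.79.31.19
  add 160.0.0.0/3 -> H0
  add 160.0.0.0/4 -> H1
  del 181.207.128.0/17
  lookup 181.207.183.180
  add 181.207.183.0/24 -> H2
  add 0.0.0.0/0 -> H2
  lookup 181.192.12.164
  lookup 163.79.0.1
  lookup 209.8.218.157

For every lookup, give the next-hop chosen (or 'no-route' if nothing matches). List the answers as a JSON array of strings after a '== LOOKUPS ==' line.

Trace:
  add 128.0.0.0/2 -> H0 at depth 2
  del 128.0.0.0/2 (clear depth 2)
  add 181.0.0.0/8 -> H0 at depth 8
  Q 181.1.128.146: descend 10110101 ; hops seen [H0] ; pick H0
  add 163.79.0.0/17 -> H2 at depth 17
  del 181.0.0.0/8 (clear depth 8)
  Q 163.79.0.40: descend 10100011010011110 ; hops seen [H2] ; pick H2
  Q 163.79.10.237: descend 10100011010011110 ; hops seen [H2] ; pick H2
  Q 163.79.0.5: descend 10100011010011110 ; hops seen [H2] ; pick H2
  Q 163.79.0.4: descend 10100011010011110 ; hops seen [H2] ; pick H2
  Q 163.79.0.216: descend 10100011010011110 ; hops seen [H2] ; pick H2
  add 163.64.0.0/12 -> H0 at depth 12
  Q 163.79.84.173: descend 10100011010011110 ; hops seen [H0,H2] ; pick H2
  Q 163.79.0.12: descend 10100011010011110 ; hops seen [H0,H2] ; pick H2
  add 181.192.0.0/11 -> H1 at depth 11
  add 163.78.0.0/15 -> H0 at depth 15
  add 0.0.0.0/0 -> H0 at depth 0
  add 162.0.0.0/7 -> H2 at depth 7
  Q 162.1.107.90: descend 1010001 ; hops seen [H0,H2] ; pick H2
  Q 163.79.0.191: descend 10100011010011110 ; hops seen [H0,H2,H0,H0,H2] ; pick H2
  Q 163.78.0.58: descend 101000110100111 ; hops seen [H0,H2,H0,H0] ; pick H0
  Q 163.79.15.204: descend 10100011010011110 ; hops seen [H0,H2,H0,H0,H2] ; pick H2
  Q 162.0.0.19: descend 1010001 ; hops seen [H0,H2] ; pick H2
  add 181.207.183.180/32 -> H1 at depth 32
  add 181.207.128.0/17 -> H1 at depth 17
  del 163.78.0.0/15 (clear depth 15)
  add 181.192.0.0/12 -> H1 at depth 12
  add 163.79.74.0/28 -> H1 at depth 28
  Q 163.79.31.19: descend 10100011010011110 ; hops seen [H0,H2,H0,H2] ; pick H2
  add 160.0.0.0/3 -> H0 at depth 3
  add 160.0.0.0/4 -> H1 at depth 4
  del 181.207.128.0/17 (clear depth 17)
  Q 181.207.183.180: descend 10110101110011111011011110110100 ; hops seen [H0,H0,H1,H1,H1] ; pick H1
  add 181.207.183.0/24 -> H2 at depth 24
  add 0.0.0.0/0 -> H2 at depth 0
  Q 181.192.12.164: descend 101101011100 ; hops seen [H2,H0,H1,H1] ; pick H1
  Q 163.79.0.1: descend 10100011010011110 ; hops seen [H2,H0,H1,H2,H0,H2] ; pick H2
  Q 209.8.218.157: descend 1 ; hops seen [H2] ; pick H2

== LOOKUPS ==
["H0","H2","H2","H2","H2","H2","H2","H2","H2","H2","H0","H2","H2","H2","H1","H1","H2","H2"]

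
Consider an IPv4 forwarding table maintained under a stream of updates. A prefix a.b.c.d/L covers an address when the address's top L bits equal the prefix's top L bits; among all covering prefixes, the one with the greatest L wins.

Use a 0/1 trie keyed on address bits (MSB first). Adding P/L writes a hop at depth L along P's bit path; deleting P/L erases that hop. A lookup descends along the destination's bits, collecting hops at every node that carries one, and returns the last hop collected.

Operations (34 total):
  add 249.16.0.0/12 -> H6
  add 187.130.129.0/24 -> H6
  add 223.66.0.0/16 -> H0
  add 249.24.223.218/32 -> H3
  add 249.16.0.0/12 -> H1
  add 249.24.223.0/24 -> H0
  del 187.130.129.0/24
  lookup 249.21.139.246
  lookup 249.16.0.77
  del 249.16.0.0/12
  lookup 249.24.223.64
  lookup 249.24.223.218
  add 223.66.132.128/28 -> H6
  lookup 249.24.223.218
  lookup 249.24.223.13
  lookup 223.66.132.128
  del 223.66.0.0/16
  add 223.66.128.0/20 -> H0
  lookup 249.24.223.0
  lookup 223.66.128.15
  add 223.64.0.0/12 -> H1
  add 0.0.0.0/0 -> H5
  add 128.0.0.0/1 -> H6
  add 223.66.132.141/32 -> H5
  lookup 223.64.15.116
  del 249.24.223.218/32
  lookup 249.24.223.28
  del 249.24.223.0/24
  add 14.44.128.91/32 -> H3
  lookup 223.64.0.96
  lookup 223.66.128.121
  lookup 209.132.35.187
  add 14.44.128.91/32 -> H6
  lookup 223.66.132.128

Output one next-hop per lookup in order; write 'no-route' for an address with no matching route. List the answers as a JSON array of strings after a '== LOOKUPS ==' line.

Trace:
  + 249.16.0.0/12 (H6) depth=12
  + 187.130.129.0/24 (H6) depth=24
  + 223.66.0.0/16 (H0) depth=16
  + 249.24.223.218/32 (H3) depth=32
  + 249.16.0.0/12 (H1) depth=12
  + 249.24.223.0/24 (H0) depth=24
  - 187.130.129.0/24 clear@24
  ? 249.21.139.246  path d0:-→d1:-→d2:-→d3:-→d4:-→d5:-→d6:-→d7:-→d8:-→d9:-→d10:-→d11:-→d12:H1  best=H1
  ? 249.16.0.77  path d0:-→d1:-→d2:-→d3:-→d4:-→d5:-→d6:-→d7:-→d8:-→d9:-→d10:-→d11:-→d12:H1  best=H1
  - 249.16.0.0/12 clear@12
  ? 249.24.223.64  path d0:-→d1:-→d2:-→d3:-→d4:-→d5:-→d6:-→d7:-→d8:-→d9:-→d10:-→d11:-→d12:-→d13:-→d14:-→d15:-→d16:-→d17:-→d18:-→d19:-→d20:-→d21:-→d22:-→d23:-→d24:H0  best=H0
  ? 249.24.223.218  path d0:-→d1:-→d2:-→d3:-→d4:-→d5:-→d6:-→d7:-→d8:-→d9:-→d10:-→d11:-→d12:-→d13:-→d14:-→d15:-→d16:-→d17:-→d18:-→d19:-→d20:-→d21:-→d22:-→d23:-→d24:H0→d25:-→d26:-→d27:-→d28:-→d29:-→d30:-→d31:-→d32:H3  best=H3
  + 223.66.132.128/28 (H6) depth=28
  ? 249.24.223.218  path d0:-→d1:-→d2:-→d3:-→d4:-→d5:-→d6:-→d7:-→d8:-→d9:-→d10:-→d11:-→d12:-→d13:-→d14:-→d15:-→d16:-→d17:-→d18:-→d19:-→d20:-→d21:-→d22:-→d23:-→d24:H0→d25:-→d26:-→d27:-→d28:-→d29:-→d30:-→d31:-→d32:H3  best=H3
  ? 249.24.223.13  path d0:-→d1:-→d2:-→d3:-→d4:-→d5:-→d6:-→d7:-→d8:-→d9:-→d10:-→d11:-→d12:-→d13:-→d14:-→d15:-→d16:-→d17:-→d18:-→d19:-→d20:-→d21:-→d22:-→d23:-→d24:H0  best=H0
  ? 223.66.132.128  path d0:-→d1:-→d2:-→d3:-→d4:-→d5:-→d6:-→d7:-→d8:-→d9:-→d10:-→d11:-→d12:-→d13:-→d14:-→d15:-→d16:H0→d17:-→d18:-→d19:-→d20:-→d21:-→d22:-→d23:-→d24:-→d25:-→d26:-→d27:-→d28:H6  best=H6
  - 223.66.0.0/16 clear@16
  + 223.66.128.0/20 (H0) depth=20
  ? 249.24.223.0  path d0:-→d1:-→d2:-→d3:-→d4:-→d5:-→d6:-→d7:-→d8:-→d9:-→d10:-→d11:-→d12:-→d13:-→d14:-→d15:-→d16:-→d17:-→d18:-→d19:-→d20:-→d21:-→d22:-→d23:-→d24:H0  best=H0
  ? 223.66.128.15  path d0:-→d1:-→d2:-→d3:-→d4:-→d5:-→d6:-→d7:-→d8:-→d9:-→d10:-→d11:-→d12:-→d13:-→d14:-→d15:-→d16:-→d17:-→d18:-→d19:-→d20:H0→d21:-  best=H0
  + 223.64.0.0/12 (H1) depth=12
  + 0.0.0.0/0 (H5) depth=0
  + 128.0.0.0/1 (H6) depth=1
  + 223.66.132.141/32 (H5) depth=32
  ? 223.64.15.116  path d0:H5→d1:H6→d2:-→d3:-→d4:-→d5:-→d6:-→d7:-→d8:-→d9:-→d10:-→d11:-→d12:H1→d13:-→d14:-  best=H1
  - 249.24.223.218/32 clear@32
  ? 249.24.223.28  path d0:H5→d1:H6→d2:-→d3:-→d4:-→d5:-→d6:-→d7:-→d8:-→d9:-→d10:-→d11:-→d12:-→d13:-→d14:-→d15:-→d16:-→d17:-→d18:-→d19:-→d20:-→d21:-→d22:-→d23:-→d24:H0  best=H0
  - 249.24.223.0/24 clear@24
  + 14.44.128.91/32 (H3) depth=32
  ? 223.64.0.96  path d0:H5→d1:H6→d2:-→d3:-→d4:-→d5:-→d6:-→d7:-→d8:-→d9:-→d10:-→d11:-→d12:H1→d13:-→d14:-  best=H1
  ? 223.66.128.121  path d0:H5→d1:H6→d2:-→d3:-→d4:-→d5:-→d6:-→d7:-→d8:-→d9:-→d10:-→d11:-→d12:H1→d13:-→d14:-→d15:-→d16:-→d17:-→d18:-→d19:-→d20:H0→d21:-  best=H0
  ? 209.132.35.187  path d0:H5→d1:H6→d2:-→d3:-→d4:-  best=H6
  + 14.44.128.91/32 (H6) depth=32
  ? 223.66.132.128  path d0:H5→d1:H6→d2:-→d3:-→d4:-→d5:-→d6:-→d7:-→d8:-→d9:-→d10:-→d11:-→d12:H1→d13:-→d14:-→d15:-→d16:-→d17:-→d18:-→d19:-→d20:H0→d21:-→d22:-→d23:-→d24:-→d25:-→d26:-→d27:-→d28:H6  best=H6

== LOOKUPS ==
["H1","H1","H0","H3","H3","H0","H6","H0","H0","H1","H0","H1","H0","H6","H6"]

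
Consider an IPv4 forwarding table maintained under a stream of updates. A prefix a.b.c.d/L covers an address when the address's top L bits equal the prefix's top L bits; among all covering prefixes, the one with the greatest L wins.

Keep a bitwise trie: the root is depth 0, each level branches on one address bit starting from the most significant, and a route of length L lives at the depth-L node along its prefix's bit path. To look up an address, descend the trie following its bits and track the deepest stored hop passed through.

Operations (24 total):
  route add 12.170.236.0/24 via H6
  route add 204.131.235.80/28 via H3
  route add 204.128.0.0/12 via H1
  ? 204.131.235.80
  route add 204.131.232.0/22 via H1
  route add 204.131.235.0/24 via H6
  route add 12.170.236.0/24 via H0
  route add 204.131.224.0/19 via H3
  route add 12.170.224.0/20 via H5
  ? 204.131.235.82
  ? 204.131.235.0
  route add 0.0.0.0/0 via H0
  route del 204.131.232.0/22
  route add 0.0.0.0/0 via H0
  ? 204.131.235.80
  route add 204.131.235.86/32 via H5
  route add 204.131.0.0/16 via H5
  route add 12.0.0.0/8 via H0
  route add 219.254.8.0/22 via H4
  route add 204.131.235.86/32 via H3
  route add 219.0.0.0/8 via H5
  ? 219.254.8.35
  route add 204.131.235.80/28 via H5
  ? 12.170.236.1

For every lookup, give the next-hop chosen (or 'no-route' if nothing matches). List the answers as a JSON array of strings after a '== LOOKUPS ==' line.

Trace:
  add 12.170.236.0/24 -> H6 at depth 24
  add 204.131.235.80/28 -> H3 at depth 28
  add 204.128.0.0/12 -> H1 at depth 12
  Q 204.131.235.80: descend 1100110010000011111010110101 ; hops seen [H1,H3] ; pick H3
  add 204.131.232.0/22 -> H1 at depth 22
  add 204.131.235.0/24 -> H6 at depth 24
  add 12.170.236.0/24 -> H0 at depth 24
  add 204.131.224.0/19 -> H3 at depth 19
  add 12.170.224.0/20 -> H5 at depth 20
  Q 204.131.235.82: descend 1100110010000011111010110101 ; hops seen [H1,H3,H1,H6,H3] ; pick H3
  Q 204.131.235.0: descend 1100110010000011111010110 ; hops seen [H1,H3,H1,H6] ; pick H6
  add 0.0.0.0/0 -> H0 at depth 0
  del 204.131.232.0/22 (clear depth 22)
  add 0.0.0.0/0 -> H0 at depth 0
  Q 204.131.235.80: descend 1100110010000011111010110101 ; hops seen [H0,H1,H3,H6,H3] ; pick H3
  add 204.131.235.86/32 -> H5 at depth 32
  add 204.131.0.0/16 -> H5 at depth 16
  add 12.0.0.0/8 -> H0 at depth 8
  add 219.254.8.0/22 -> H4 at depth 22
  add 204.131.235.86/32 -> H3 at depth 32
  add 219.0.0.0/8 -> H5 at depth 8
  Q 219.254.8.35: descend 1101101111111110000010 ; hops seen [H0,H5,H4] ; pick H4
  add 204.131.235.80/28 -> H5 at depth 28
  Q 12.170.236.1: descend 000011001010101011101100 ; hops seen [H0,H0,H5,H0] ; pick H0

== LOOKUPS ==
["H3","H3","H6","H3","H4","H0"]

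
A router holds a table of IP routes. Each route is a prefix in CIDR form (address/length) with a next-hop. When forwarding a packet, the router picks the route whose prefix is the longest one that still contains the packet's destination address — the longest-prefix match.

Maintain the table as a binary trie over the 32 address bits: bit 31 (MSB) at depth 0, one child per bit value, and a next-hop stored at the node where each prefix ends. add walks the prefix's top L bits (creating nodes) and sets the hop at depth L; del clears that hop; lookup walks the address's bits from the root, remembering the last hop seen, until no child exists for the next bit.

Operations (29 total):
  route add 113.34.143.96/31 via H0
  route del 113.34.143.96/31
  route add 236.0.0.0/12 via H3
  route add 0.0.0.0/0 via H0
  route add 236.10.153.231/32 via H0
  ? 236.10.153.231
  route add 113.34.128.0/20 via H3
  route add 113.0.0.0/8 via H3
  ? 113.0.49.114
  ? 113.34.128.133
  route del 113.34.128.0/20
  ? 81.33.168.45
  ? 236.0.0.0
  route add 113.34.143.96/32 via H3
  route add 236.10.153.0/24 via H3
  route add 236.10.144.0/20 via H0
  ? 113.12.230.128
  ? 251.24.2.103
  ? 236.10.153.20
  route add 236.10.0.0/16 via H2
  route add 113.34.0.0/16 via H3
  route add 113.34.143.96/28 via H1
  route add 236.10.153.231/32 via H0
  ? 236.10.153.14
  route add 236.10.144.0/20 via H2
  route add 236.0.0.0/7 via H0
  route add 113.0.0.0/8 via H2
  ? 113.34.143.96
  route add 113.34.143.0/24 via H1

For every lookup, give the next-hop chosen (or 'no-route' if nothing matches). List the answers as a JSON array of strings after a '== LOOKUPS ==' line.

Apply in order:
  add 113.34.143.96/31 -> H0 at depth 31
  - 113.34.143.96/31 clear@31
  add 236.0.0.0/12 -> H3 at depth 12
  add 0.0.0.0/0 -> H0 at depth 0
  add 236.10.153.231/32 -> H0 at depth 32
  ? 236.10.153.231  path d0:H0→d1:-→d2:-→d3:-→d4:-→d5:-→d6:-→d7:-→d8:-→d9:-→d10:-→d11:-→d12:H3→d13:-→d14:-→d15:-→d16:-→d17:-→d18:-→d19:-→d20:-→d21:-→d22:-→d23:-→d24:-→d25:-→d26:-→d27:-→d28:-→d29:-→d30:-→d31:-→d32:H0  best=H0
  add 113.34.128.0/20 -> H3 at depth 20
  add 113.0.0.0/8 -> H3 at depth 8
  ? 113.0.49.114  path d0:H0→d1:-→d2:-→d3:-→d4:-→d5:-→d6:-→d7:-→d8:H3→d9:-→d10:-  best=H3
  ? 113.34.128.133  path d0:H0→d1:-→d2:-→d3:-→d4:-→d5:-→d6:-→d7:-→d8:H3→d9:-→d10:-→d11:-→d12:-→d13:-→d14:-→d15:-→d16:-→d17:-→d18:-→d19:-→d20:H3  best=H3
  - 113.34.128.0/20 clear@20
  ? 81.33.168.45  path d0:H0→d1:-→d2:-  best=H0
  ? 236.0.0.0  path d0:H0→d1:-→d2:-→d3:-→d4:-→d5:-→d6:-→d7:-→d8:-→d9:-→d10:-→d11:-→d12:H3  best=H3
  add 113.34.143.96/32 -> H3 at depth 32
  add 236.10.153.0/24 -> H3 at depth 24
  add 236.10.144.0/20 -> H0 at depth 20
  ? 113.12.230.128  path d0:H0→d1:-→d2:-→d3:-→d4:-→d5:-→d6:-→d7:-→d8:H3→d9:-→d10:-  best=H3
  ? 251.24.2.103  path d0:H0→d1:-→d2:-→d3:-  best=H0
  ? 236.10.153.20  path d0:H0→d1:-→d2:-→d3:-→d4:-→d5:-→d6:-→d7:-→d8:-→d9:-→d10:-→d11:-→d12:H3→d13:-→d14:-→d15:-→d16:-→d17:-→d18:-→d19:-→d20:H0→d21:-→d22:-→d23:-→d24:H3  best=H3
  add 236.10.0.0/16 -> H2 at depth 16
  add 113.34.0.0/16 -> H3 at depth 16
  add 113.34.143.96/28 -> H1 at depth 28
  add 236.10.153.231/32 -> H0 at depth 32
  ? 236.10.153.14  path d0:H0→d1:-→d2:-→d3:-→d4:-→d5:-→d6:-→d7:-→d8:-→d9:-→d10:-→d11:-→d12:H3→d13:-→d14:-→d15:-→d16:H2→d17:-→d18:-→d19:-→d20:H0→d21:-→d22:-→d23:-→d24:H3  best=H3
  add 236.10.144.0/20 -> H2 at depth 20
  add 236.0.0.0/7 -> H0 at depth 7
  add 113.0.0.0/8 -> H2 at depth 8
  ? 113.34.143.96  path d0:H0→d1:-→d2:-→d3:-→d4:-→d5:-→d6:-→d7:-→d8:H2→d9:-→d10:-→d11:-→d12:-→d13:-→d14:-→d15:-→d16:H3→d17:-→d18:-→d19:-→d20:-→d21:-→d22:-→d23:-→d24:-→d25:-→d26:-→d27:-→d28:H1→d29:-→d30:-→d31:-→d32:H3  best=H3
  add 113.34.143.0/24 -> H1 at depth 24

== LOOKUPS ==
["H0","H3","H3","H0","H3","H3","H0","H3","H3","H3"]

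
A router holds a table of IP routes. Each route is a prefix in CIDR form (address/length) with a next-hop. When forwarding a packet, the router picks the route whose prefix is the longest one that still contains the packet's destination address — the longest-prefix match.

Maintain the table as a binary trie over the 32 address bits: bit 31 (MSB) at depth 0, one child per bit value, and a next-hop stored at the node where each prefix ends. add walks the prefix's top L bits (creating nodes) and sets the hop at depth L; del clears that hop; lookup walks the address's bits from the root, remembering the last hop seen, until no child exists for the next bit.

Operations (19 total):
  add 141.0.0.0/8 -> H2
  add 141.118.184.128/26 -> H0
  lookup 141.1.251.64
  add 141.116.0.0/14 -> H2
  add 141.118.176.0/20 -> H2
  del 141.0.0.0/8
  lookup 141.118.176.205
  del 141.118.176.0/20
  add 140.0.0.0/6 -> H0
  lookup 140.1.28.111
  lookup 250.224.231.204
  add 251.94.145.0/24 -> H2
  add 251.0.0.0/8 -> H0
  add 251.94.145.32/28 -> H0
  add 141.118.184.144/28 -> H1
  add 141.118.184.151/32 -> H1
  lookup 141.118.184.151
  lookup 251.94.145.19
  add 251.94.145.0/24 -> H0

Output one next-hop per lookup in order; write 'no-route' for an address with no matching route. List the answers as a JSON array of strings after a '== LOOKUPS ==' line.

Trace:
  + 141.0.0.0/8 (H2) depth=8
  + 141.118.184.128/26 (H0) depth=26
  Q 141.1.251.64: descend 100011010 ; hops seen [H2] ; pick H2
  + 141.116.0.0/14 (H2) depth=14
  + 141.118.176.0/20 (H2) depth=20
  del 141.0.0.0/8 (clear depth 8)
  Q 141.118.176.205: descend 10001101011101101011 ; hops seen [H2,H2] ; pick H2
  del 141.118.176.0/20 (clear depth 20)
  + 140.0.0.0/6 (H0) depth=6
  Q 140.1.28.111: descend 1000110 ; hops seen [H0] ; pick H0
  Q 250.224.231.204: descend 1 ; hops seen [∅] ; pick no-route
  + 251.94.145.0/24 (H2) depth=24
  + 251.0.0.0/8 (H0) depth=8
  + 251.94.145.32/28 (H0) depth=28
  + 141.118.184.144/28 (H1) depth=28
  + 141.118.184.151/32 (H1) depth=32
  Q 141.118.184.151: descend 10001101011101101011100010010111 ; hops seen [H0,H2,H0,H1,H1] ; pick H1
  Q 251.94.145.19: descend 11111011010111101001000100 ; hops seen [H0,H2] ; pick H2
  + 251.94.145.0/24 (H0) depth=24

== LOOKUPS ==
["H2","H2","H0","no-route","H1","H2"]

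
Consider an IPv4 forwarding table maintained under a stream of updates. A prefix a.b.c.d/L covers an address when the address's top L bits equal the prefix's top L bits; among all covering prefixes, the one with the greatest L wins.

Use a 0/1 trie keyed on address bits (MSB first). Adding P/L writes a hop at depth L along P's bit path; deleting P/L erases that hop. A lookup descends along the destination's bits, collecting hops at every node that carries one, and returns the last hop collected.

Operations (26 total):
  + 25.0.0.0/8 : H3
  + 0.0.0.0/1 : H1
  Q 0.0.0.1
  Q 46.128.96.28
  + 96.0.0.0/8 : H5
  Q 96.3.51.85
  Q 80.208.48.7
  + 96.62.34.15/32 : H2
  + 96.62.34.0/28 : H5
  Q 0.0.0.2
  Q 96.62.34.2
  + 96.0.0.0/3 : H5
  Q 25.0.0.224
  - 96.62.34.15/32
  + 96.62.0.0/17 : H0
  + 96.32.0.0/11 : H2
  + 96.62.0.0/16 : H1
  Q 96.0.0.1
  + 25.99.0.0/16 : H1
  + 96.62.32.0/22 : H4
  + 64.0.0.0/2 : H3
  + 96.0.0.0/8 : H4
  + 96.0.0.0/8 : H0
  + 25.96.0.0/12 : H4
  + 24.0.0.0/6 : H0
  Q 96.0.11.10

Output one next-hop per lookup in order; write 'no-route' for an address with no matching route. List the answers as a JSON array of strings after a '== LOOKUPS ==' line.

Trace:
  + 25.0.0.0/8 (H3) depth=8
  + 0.0.0.0/1 (H1) depth=1
  ? 0.0.0.1  path d0:-→d1:H1→d2:-→d3:-  best=H1
  ? 46.128.96.28  path d0:-→d1:H1→d2:-  best=H1
  + 96.0.0.0/8 (H5) depth=8
  ? 96.3.51.85  path d0:-→d1:H1→d2:-→d3:-→d4:-→d5:-→d6:-→d7:-→d8:H5  best=H5
  ? 80.208.48.7  path d0:-→d1:H1→d2:-  best=H1
  + 96.62.34.15/32 (H2) depth=32
  + 96.62.34.0/28 (H5) depth=28
  ? 0.0.0.2  path d0:-→d1:H1→d2:-→d3:-  best=H1
  ? 96.62.34.2  path d0:-→d1:H1→d2:-→d3:-→d4:-→d5:-→d6:-→d7:-→d8:H5→d9:-→d10:-→d11:-→d12:-→d13:-→d14:-→d15:-→d16:-→d17:-→d18:-→d19:-→d20:-→d21:-→d22:-→d23:-→d24:-→d25:-→d26:-→d27:-→d28:H5  best=H5
  + 96.0.0.0/3 (H5) depth=3
  ? 25.0.0.224  path d0:-→d1:H1→d2:-→d3:-→d4:-→d5:-→d6:-→d7:-→d8:H3  best=H3
  del 96.62.34.15/32 (clear depth 32)
  + 96.62.0.0/17 (H0) depth=17
  + 96.32.0.0/11 (H2) depth=11
  + 96.62.0.0/16 (H1) depth=16
  ? 96.0.0.1  path d0:-→d1:H1→d2:-→d3:H5→d4:-→d5:-→d6:-→d7:-→d8:H5→d9:-→d10:-  best=H5
  + 25.99.0.0/16 (H1) depth=16
  + 96.62.32.0/22 (H4) depth=22
  + 64.0.0.0/2 (H3) depth=2
  + 96.0.0.0/8 (H4) depth=8
  + 96.0.0.0/8 (H0) depth=8
  + 25.96.0.0/12 (H4) depth=12
  + 24.0.0.0/6 (H0) depth=6
  ? 96.0.11.10  path d0:-→d1:H1→d2:H3→d3:H5→d4:-→d5:-→d6:-→d7:-→d8:H0→d9:-→d10:-  best=H0

== LOOKUPS ==
["H1","H1","H5","H1","H1","H5","H3","H5","H0"]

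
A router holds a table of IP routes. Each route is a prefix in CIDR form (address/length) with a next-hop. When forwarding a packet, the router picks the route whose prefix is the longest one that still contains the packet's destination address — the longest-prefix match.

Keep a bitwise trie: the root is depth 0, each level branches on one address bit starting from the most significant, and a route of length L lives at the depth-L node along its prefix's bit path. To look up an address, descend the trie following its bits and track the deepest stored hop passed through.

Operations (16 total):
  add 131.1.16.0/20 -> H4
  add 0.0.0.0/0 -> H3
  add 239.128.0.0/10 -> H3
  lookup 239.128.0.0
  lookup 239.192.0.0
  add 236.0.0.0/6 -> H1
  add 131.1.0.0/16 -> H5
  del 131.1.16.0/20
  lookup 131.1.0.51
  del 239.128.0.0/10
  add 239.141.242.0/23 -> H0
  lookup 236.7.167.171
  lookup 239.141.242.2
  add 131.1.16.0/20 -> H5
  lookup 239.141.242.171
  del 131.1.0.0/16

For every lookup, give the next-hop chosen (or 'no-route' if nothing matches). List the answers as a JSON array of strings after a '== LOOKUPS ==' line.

Apply in order:
  add 131.1.16.0/20 -> H4 at depth 20
  add 0.0.0.0/0 -> H3 at depth 0
  add 239.128.0.0/10 -> H3 at depth 10
  Q 239.128.0.0: descend 1110111110 ; hops seen [H3,H3] ; pick H3
  Q 239.192.0.0: descend 111011111 ; hops seen [H3] ; pick H3
  add 236.0.0.0/6 -> H1 at depth 6
  add 131.1.0.0/16 -> H5 at depth 16
  del 131.1.16.0/20 (clear depth 20)
  Q 131.1.0.51: descend 1000001100000001000 ; hops seen [H3,H5] ; pick H5
  del 239.128.0.0/10 (clear depth 10)
  add 239.141.242.0/23 -> H0 at depth 23
  Q 236.7.167.171: descend 111011 ; hops seen [H3,H1] ; pick H1
  Q 239.141.242.2: descend 11101111100011011111001 ; hops seen [H3,H1,H0] ; pick H0
  add 131.1.16.0/20 -> H5 at depth 20
  Q 239.141.242.171: descend 11101111100011011111001 ; hops seen [H3,H1,H0] ; pick H0
  del 131.1.0.0/16 (clear depth 16)

== LOOKUPS ==
["H3","H3","H5","H1","H0","H0"]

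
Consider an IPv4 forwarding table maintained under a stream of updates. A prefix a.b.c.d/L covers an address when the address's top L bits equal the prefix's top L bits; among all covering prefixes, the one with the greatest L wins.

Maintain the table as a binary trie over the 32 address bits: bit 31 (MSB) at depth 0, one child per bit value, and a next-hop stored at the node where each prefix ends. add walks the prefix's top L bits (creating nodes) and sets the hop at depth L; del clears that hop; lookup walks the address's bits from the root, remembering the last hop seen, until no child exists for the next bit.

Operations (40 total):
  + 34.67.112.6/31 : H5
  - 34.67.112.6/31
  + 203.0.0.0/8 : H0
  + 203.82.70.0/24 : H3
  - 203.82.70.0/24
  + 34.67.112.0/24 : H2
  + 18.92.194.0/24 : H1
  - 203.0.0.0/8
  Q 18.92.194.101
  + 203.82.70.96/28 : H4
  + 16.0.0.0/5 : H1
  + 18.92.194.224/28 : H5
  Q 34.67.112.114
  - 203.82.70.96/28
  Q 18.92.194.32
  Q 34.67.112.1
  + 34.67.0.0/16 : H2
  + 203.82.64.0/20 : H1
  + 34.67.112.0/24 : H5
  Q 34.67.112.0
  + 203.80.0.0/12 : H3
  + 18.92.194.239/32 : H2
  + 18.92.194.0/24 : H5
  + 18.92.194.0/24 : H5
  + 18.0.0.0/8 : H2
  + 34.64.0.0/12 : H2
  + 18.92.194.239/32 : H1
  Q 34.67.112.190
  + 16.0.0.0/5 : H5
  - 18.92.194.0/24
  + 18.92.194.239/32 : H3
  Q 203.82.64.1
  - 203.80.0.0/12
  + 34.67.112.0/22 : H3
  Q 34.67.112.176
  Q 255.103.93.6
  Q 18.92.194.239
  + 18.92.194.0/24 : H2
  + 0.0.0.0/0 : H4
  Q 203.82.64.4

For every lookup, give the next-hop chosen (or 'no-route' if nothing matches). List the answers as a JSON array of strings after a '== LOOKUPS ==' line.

Process each operation:
  + 34.67.112.6/31 (H5) depth=31
  - 34.67.112.6/31 clear@31
  + 203.0.0.0/8 (H0) depth=8
  + 203.82.70.0/24 (H3) depth=24
  - 203.82.70.0/24 clear@24
  + 34.67.112.0/24 (H2) depth=24
  + 18.92.194.0/24 (H1) depth=24
  - 203.0.0.0/8 clear@8
  ? 18.92.194.101  path d0:-→d1:-→d2:-→d3:-→d4:-→d5:-→d6:-→d7:-→d8:-→d9:-→d10:-→d11:-→d12:-→d13:-→d14:-→d15:-→d16:-→d17:-→d18:-→d19:-→d20:-→d21:-→d22:-→d23:-→d24:H1  best=H1
  + 203.82.70.96/28 (H4) depth=28
  + 16.0.0.0/5 (H1) depth=5
  + 18.92.194.224/28 (H5) depth=28
  ? 34.67.112.114  path d0:-→d1:-→d2:-→d3:-→d4:-→d5:-→d6:-→d7:-→d8:-→d9:-→d10:-→d11:-→d12:-→d13:-→d14:-→d15:-→d16:-→d17:-→d18:-→d19:-→d20:-→d21:-→d22:-→d23:-→d24:H2→d25:-  best=H2
  - 203.82.70.96/28 clear@28
  ? 18.92.194.32  path d0:-→d1:-→d2:-→d3:-→d4:-→d5:H1→d6:-→d7:-→d8:-→d9:-→d10:-→d11:-→d12:-→d13:-→d14:-→d15:-→d16:-→d17:-→d18:-→d19:-→d20:-→d21:-→d22:-→d23:-→d24:H1  best=H1
  ? 34.67.112.1  path d0:-→d1:-→d2:-→d3:-→d4:-→d5:-→d6:-→d7:-→d8:-→d9:-→d10:-→d11:-→d12:-→d13:-→d14:-→d15:-→d16:-→d17:-→d18:-→d19:-→d20:-→d21:-→d22:-→d23:-→d24:H2→d25:-→d26:-→d27:-→d28:-→d29:-  best=H2
  + 34.67.0.0/16 (H2) depth=16
  + 203.82.64.0/20 (H1) depth=20
  + 34.67.112.0/24 (H5) depth=24
  ? 34.67.112.0  path d0:-→d1:-→d2:-→d3:-→d4:-→d5:-→d6:-→d7:-→d8:-→d9:-→d10:-→d11:-→d12:-→d13:-→d14:-→d15:-→d16:H2→d17:-→d18:-→d19:-→d20:-→d21:-→d22:-→d23:-→d24:H5→d25:-→d26:-→d27:-→d28:-→d29:-  best=H5
  + 203.80.0.0/12 (H3) depth=12
  + 18.92.194.239/32 (H2) depth=32
  + 18.92.194.0/24 (H5) depth=24
  + 18.92.194.0/24 (H5) depth=24
  + 18.0.0.0/8 (H2) depth=8
  + 34.64.0.0/12 (H2) depth=12
  + 18.92.194.239/32 (H1) depth=32
  ? 34.67.112.190  path d0:-→d1:-→d2:-→d3:-→d4:-→d5:-→d6:-→d7:-→d8:-→d9:-→d10:-→d11:-→d12:H2→d13:-→d14:-→d15:-→d16:H2→d17:-→d18:-→d19:-→d20:-→d21:-→d22:-→d23:-→d24:H5  best=H5
  + 16.0.0.0/5 (H5) depth=5
  - 18.92.194.0/24 clear@24
  + 18.92.194.239/32 (H3) depth=32
  ? 203.82.64.1  path d0:-→d1:-→d2:-→d3:-→d4:-→d5:-→d6:-→d7:-→d8:-→d9:-→d10:-→d11:-→d12:H3→d13:-→d14:-→d15:-→d16:-→d17:-→d18:-→d19:-→d20:H1→d21:-  best=H1
  - 203.80.0.0/12 clear@12
  + 34.67.112.0/22 (H3) depth=22
  ? 34.67.112.176  path d0:-→d1:-→d2:-→d3:-→d4:-→d5:-→d6:-→d7:-→d8:-→d9:-→d10:-→d11:-→d12:H2→d13:-→d14:-→d15:-→d16:H2→d17:-→d18:-→d19:-→d20:-→d21:-→d22:H3→d23:-→d24:H5  best=H5
  ? 255.103.93.6  path d0:-→d1:-→d2:-  best=no-route
  ? 18.92.194.239  path d0:-→d1:-→d2:-→d3:-→d4:-→d5:H5→d6:-→d7:-→d8:H2→d9:-→d10:-→d11:-→d12:-→d13:-→d14:-→d15:-→d16:-→d17:-→d18:-→d19:-→d20:-→d21:-→d22:-→d23:-→d24:-→d25:-→d26:-→d27:-→d28:H5→d29:-→d30:-→d31:-→d32:H3  best=H3
  + 18.92.194.0/24 (H2) depth=24
  + 0.0.0.0/0 (H4) depth=0
  ? 203.82.64.4  path d0:H4→d1:-→d2:-→d3:-→d4:-→d5:-→d6:-→d7:-→d8:-→d9:-→d10:-→d11:-→d12:-→d13:-→d14:-→d15:-→d16:-→d17:-→d18:-→d19:-→d20:H1→d21:-  best=H1

== LOOKUPS ==
["H1","H2","H1","H2","H5","H5","H1","H5","no-route","H3","H1"]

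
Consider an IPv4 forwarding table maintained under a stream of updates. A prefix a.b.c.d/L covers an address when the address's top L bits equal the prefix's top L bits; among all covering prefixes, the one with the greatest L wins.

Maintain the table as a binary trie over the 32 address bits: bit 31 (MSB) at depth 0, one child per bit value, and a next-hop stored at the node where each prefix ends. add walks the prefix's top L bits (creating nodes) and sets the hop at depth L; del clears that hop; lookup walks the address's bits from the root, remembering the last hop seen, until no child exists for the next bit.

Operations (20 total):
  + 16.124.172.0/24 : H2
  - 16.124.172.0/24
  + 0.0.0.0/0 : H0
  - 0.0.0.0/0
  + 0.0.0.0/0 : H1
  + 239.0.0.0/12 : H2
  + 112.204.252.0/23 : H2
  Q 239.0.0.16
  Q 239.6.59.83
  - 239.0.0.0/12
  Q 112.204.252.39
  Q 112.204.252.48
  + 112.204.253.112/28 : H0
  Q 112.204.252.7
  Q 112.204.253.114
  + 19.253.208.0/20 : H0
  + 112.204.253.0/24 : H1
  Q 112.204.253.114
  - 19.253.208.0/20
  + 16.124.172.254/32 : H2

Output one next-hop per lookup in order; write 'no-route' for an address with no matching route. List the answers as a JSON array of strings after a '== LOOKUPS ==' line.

Trace:
  + 16.124.172.0/24 (H2) depth=24
  del 16.124.172.0/24 (clear depth 24)
  + 0.0.0.0/0 (H0) depth=0
  del 0.0.0.0/0 (clear depth 0)
  + 0.0.0.0/0 (H1) depth=0
  + 239.0.0.0/12 (H2) depth=12
  + 112.204.252.0/23 (H2) depth=23
  ? 239.0.0.16  path d0:H1→d1:-→d2:-→d3:-→d4:-→d5:-→d6:-→d7:-→d8:-→d9:-→d10:-→d11:-→d12:H2  best=H2
  ? 239.6.59.83  path d0:H1→d1:-→d2:-→d3:-→d4:-→d5:-→d6:-→d7:-→d8:-→d9:-→d10:-→d11:-→d12:H2  best=H2
  del 239.0.0.0/12 (clear depth 12)
  ? 112.204.252.39  path d0:H1→d1:-→d2:-→d3:-→d4:-→d5:-→d6:-→d7:-→d8:-→d9:-→d10:-→d11:-→d12:-→d13:-→d14:-→d15:-→d16:-→d17:-→d18:-→d19:-→d20:-→d21:-→d22:-→d23:H2  best=H2
  ? 112.204.252.48  path d0:H1→d1:-→d2:-→d3:-→d4:-→d5:-→d6:-→d7:-→d8:-→d9:-→d10:-→d11:-→d12:-→d13:-→d14:-→d15:-→d16:-→d17:-→d18:-→d19:-→d20:-→d21:-→d22:-→d23:H2  best=H2
  + 112.204.253.112/28 (H0) depth=28
  ? 112.204.252.7  path d0:H1→d1:-→d2:-→d3:-→d4:-→d5:-→d6:-→d7:-→d8:-→d9:-→d10:-→d11:-→d12:-→d13:-→d14:-→d15:-→d16:-→d17:-→d18:-→d19:-→d20:-→d21:-→d22:-→d23:H2  best=H2
  ? 112.204.253.114  path d0:H1→d1:-→d2:-→d3:-→d4:-→d5:-→d6:-→d7:-→d8:-→d9:-→d10:-→d11:-→d12:-→d13:-→d14:-→d15:-→d16:-→d17:-→d18:-→d19:-→d20:-→d21:-→d22:-→d23:H2→d24:-→d25:-→d26:-→d27:-→d28:H0  best=H0
  + 19.253.208.0/20 (H0) depth=20
  + 112.204.253.0/24 (H1) depth=24
  ? 112.204.253.114  path d0:H1→d1:-→d2:-→d3:-→d4:-→d5:-→d6:-→d7:-→d8:-→d9:-→d10:-→d11:-→d12:-→d13:-→d14:-→d15:-→d16:-→d17:-→d18:-→d19:-→d20:-→d21:-→d22:-→d23:H2→d24:H1→d25:-→d26:-→d27:-→d28:H0  best=H0
  del 19.253.208.0/20 (clear depth 20)
  + 16.124.172.254/32 (H2) depth=32

== LOOKUPS ==
["H2","H2","H2","H2","H2","H0","H0"]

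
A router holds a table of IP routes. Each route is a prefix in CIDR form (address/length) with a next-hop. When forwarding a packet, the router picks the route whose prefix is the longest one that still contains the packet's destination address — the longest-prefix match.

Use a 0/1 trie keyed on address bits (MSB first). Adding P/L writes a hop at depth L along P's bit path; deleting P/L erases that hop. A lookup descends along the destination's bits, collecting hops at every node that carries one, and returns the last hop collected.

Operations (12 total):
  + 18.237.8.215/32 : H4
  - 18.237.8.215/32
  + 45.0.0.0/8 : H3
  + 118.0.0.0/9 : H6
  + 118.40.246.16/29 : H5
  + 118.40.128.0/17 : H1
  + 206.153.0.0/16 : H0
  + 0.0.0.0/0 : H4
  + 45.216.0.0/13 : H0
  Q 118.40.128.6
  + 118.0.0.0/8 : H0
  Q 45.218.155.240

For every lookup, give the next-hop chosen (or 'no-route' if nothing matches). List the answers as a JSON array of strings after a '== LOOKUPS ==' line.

Process each operation:
  + 18.237.8.215/32 (H4) depth=32
  del 18.237.8.215/32 (clear depth 32)
  + 45.0.0.0/8 (H3) depth=8
  + 118.0.0.0/9 (H6) depth=9
  + 118.40.246.16/29 (H5) depth=29
  + 118.40.128.0/17 (H1) depth=17
  + 206.153.0.0/16 (H0) depth=16
  + 0.0.0.0/0 (H4) depth=0
  + 45.216.0.0/13 (H0) depth=13
  Q 118.40.128.6: descend 01110110001010001 ; hops seen [H4,H6,H1] ; pick H1
  + 118.0.0.0/8 (H0) depth=8
  Q 45.218.155.240: descend 0010110111011 ; hops seen [H4,H3,H0] ; pick H0

== LOOKUPS ==
["H1","H0"]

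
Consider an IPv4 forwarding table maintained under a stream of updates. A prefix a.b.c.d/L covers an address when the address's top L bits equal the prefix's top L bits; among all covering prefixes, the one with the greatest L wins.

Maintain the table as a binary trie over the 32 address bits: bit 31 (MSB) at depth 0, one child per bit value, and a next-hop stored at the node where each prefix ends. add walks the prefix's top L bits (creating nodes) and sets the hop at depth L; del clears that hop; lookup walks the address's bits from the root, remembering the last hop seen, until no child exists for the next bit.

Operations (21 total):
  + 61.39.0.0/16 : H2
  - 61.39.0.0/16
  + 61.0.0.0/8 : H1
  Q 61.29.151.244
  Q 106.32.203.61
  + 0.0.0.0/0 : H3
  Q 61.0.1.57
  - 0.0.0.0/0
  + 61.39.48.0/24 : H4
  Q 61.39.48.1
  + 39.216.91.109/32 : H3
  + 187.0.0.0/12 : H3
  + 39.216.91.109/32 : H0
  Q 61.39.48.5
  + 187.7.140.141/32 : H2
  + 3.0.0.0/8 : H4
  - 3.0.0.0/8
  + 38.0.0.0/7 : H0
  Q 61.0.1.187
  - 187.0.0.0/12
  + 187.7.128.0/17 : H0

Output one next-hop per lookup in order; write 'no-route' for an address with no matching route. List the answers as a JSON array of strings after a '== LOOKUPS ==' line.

Trace:
  + 61.39.0.0/16 (H2) depth=16
  - 61.39.0.0/16 clear@16
  + 61.0.0.0/8 (H1) depth=8
  ? 61.29.151.244  path d0:-→d1:-→d2:-→d3:-→d4:-→d5:-→d6:-→d7:-→d8:H1→d9:-→d10:-  best=H1
  ? 106.32.203.61  path d0:-→d1:-  best=no-route
  + 0.0.0.0/0 (H3) depth=0
  ? 61.0.1.57  path d0:H3→d1:-→d2:-→d3:-→d4:-→d5:-→d6:-→d7:-→d8:H1→d9:-→d10:-  best=H1
  - 0.0.0.0/0 clear@0
  + 61.39.48.0/24 (H4) depth=24
  ? 61.39.48.1  path d0:-→d1:-→d2:-→d3:-→d4:-→d5:-→d6:-→d7:-→d8:H1→d9:-→d10:-→d11:-→d12:-→d13:-→d14:-→d15:-→d16:-→d17:-→d18:-→d19:-→d20:-→d21:-→d22:-→d23:-→d24:H4  best=H4
  + 39.216.91.109/32 (H3) depth=32
  + 187.0.0.0/12 (H3) depth=12
  + 39.216.91.109/32 (H0) depth=32
  ? 61.39.48.5  path d0:-→d1:-→d2:-→d3:-→d4:-→d5:-→d6:-→d7:-→d8:H1→d9:-→d10:-→d11:-→d12:-→d13:-→d14:-→d15:-→d16:-→d17:-→d18:-→d19:-→d20:-→d21:-→d22:-→d23:-→d24:H4  best=H4
  + 187.7.140.141/32 (H2) depth=32
  + 3.0.0.0/8 (H4) depth=8
  - 3.0.0.0/8 clear@8
  + 38.0.0.0/7 (H0) depth=7
  ? 61.0.1.187  path d0:-→d1:-→d2:-→d3:-→d4:-→d5:-→d6:-→d7:-→d8:H1→d9:-→d10:-  best=H1
  - 187.0.0.0/12 clear@12
  + 187.7.128.0/17 (H0) depth=17

== LOOKUPS ==
["H1","no-route","H1","H4","H4","H1"]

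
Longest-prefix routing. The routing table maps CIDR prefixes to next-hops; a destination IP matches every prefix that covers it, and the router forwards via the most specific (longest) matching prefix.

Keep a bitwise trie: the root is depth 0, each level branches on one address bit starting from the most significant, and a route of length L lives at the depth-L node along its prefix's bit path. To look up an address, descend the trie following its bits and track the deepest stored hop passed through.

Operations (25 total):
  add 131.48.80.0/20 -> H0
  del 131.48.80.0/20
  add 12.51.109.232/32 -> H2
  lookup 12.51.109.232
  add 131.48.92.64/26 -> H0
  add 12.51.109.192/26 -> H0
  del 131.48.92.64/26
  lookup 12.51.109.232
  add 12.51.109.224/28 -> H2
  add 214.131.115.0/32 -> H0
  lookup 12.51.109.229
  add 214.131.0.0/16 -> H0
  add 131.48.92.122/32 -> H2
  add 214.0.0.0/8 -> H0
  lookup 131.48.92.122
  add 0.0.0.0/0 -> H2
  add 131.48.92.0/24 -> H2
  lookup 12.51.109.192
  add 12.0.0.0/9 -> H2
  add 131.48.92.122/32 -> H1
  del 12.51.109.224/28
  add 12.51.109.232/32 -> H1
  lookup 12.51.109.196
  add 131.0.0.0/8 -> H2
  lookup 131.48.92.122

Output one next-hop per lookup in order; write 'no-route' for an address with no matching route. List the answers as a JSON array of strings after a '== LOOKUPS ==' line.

Trace:
  add 131.48.80.0/20 -> H0 at depth 20
  del 131.48.80.0/20 (clear depth 20)
  add 12.51.109.232/32 -> H2 at depth 32
  Q 12.51.109.232: descend 00001100001100110110110111101000 ; hops seen [H2] ; pick H2
  add 131.48.92.64/26 -> H0 at depth 26
  add 12.51.109.192/26 -> H0 at depth 26
  del 131.48.92.64/26 (clear depth 26)
  Q 12.51.109.232: descend 00001100001100110110110111101000 ; hops seen [H0,H2] ; pick H2
  add 12.51.109.224/28 -> H2 at depth 28
  add 214.131.115.0/32 -> H0 at depth 32
  Q 12.51.109.229: descend 0000110000110011011011011110 ; hops seen [H0,H2] ; pick H2
  add 214.131.0.0/16 -> H0 at depth 16
  add 131.48.92.122/32 -> H2 at depth 32
  add 214.0.0.0/8 -> H0 at depth 8
  Q 131.48.92.122: descend 10000011001100000101110001111010 ; hops seen [H2] ; pick H2
  add 0.0.0.0/0 -> H2 at depth 0
  add 131.48.92.0/24 -> H2 at depth 24
  Q 12.51.109.192: descend 00001100001100110110110111 ; hops seen [H2,H0] ; pick H0
  add 12.0.0.0/9 -> H2 at depth 9
  add 131.48.92.122/32 -> H1 at depth 32
  del 12.51.109.224/28 (clear depth 28)
  add 12.51.109.232/32 -> H1 at depth 32
  Q 12.51.109.196: descend 00001100001100110110110111 ; hops seen [H2,H2,H0] ; pick H0
  add 131.0.0.0/8 -> H2 at depth 8
  Q 131.48.92.122: descend 10000011001100000101110001111010 ; hops seen [H2,H2,H2,H1] ; pick H1

== LOOKUPS ==
["H2","H2","H2","H2","H0","H0","H1"]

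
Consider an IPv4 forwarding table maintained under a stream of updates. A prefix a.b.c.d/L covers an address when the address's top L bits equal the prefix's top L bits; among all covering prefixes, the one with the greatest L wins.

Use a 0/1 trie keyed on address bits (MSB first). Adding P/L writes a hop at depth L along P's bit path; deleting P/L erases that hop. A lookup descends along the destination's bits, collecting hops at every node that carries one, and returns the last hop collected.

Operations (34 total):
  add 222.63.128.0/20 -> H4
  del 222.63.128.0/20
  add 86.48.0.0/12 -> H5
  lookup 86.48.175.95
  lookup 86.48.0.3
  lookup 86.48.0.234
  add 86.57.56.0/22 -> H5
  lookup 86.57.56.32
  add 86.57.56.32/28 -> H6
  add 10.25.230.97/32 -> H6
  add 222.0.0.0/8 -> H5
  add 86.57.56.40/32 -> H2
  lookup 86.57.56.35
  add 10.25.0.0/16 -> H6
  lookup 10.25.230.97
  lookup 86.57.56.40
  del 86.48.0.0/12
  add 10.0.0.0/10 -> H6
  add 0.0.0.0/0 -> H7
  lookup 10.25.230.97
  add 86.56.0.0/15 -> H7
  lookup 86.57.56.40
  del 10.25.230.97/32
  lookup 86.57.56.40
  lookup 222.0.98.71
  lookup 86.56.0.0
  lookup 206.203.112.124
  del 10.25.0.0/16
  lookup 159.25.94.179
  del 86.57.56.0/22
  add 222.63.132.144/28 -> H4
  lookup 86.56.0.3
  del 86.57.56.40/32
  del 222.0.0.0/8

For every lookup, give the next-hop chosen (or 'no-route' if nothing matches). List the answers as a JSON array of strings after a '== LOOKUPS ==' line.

Trace:
  add 222.63.128.0/20 -> H4 at depth 20
  - 222.63.128.0/20 clear@20
  add 86.48.0.0/12 -> H5 at depth 12
  ? 86.48.175.95  path d0:-→d1:-→d2:-→d3:-→d4:-→d5:-→d6:-→d7:-→d8:-→d9:-→d10:-→d11:-→d12:H5  best=H5
  ? 86.48.0.3  path d0:-→d1:-→d2:-→d3:-→d4:-→d5:-→d6:-→d7:-→d8:-→d9:-→d10:-→d11:-→d12:H5  best=H5
  ? 86.48.0.234  path d0:-→d1:-→d2:-→d3:-→d4:-→d5:-→d6:-→d7:-→d8:-→d9:-→d10:-→d11:-→d12:H5  best=H5
  add 86.57.56.0/22 -> H5 at depth 22
  ? 86.57.56.32  path d0:-→d1:-→d2:-→d3:-→d4:-→d5:-→d6:-→d7:-→d8:-→d9:-→d10:-→d11:-→d12:H5→d13:-→d14:-→d15:-→d16:-→d17:-→d18:-→d19:-→d20:-→d21:-→d22:H5  best=H5
  add 86.57.56.32/28 -> H6 at depth 28
  add 10.25.230.97/32 -> H6 at depth 32
  add 222.0.0.0/8 -> H5 at depth 8
  add 86.57.56.40/32 -> H2 at depth 32
  ? 86.57.56.35  path d0:-→d1:-→d2:-→d3:-→d4:-→d5:-→d6:-→d7:-→d8:-→d9:-→d10:-→d11:-→d12:H5→d13:-→d14:-→d15:-→d16:-→d17:-→d18:-→d19:-→d20:-→d21:-→d22:H5→d23:-→d24:-→d25:-→d26:-→d27:-→d28:H6  best=H6
  add 10.25.0.0/16 -> H6 at depth 16
  ? 10.25.230.97  path d0:-→d1:-→d2:-→d3:-→d4:-→d5:-→d6:-→d7:-→d8:-→d9:-→d10:-→d11:-→d12:-→d13:-→d14:-→d15:-→d16:H6→d17:-→d18:-→d19:-→d20:-→d21:-→d22:-→d23:-→d24:-→d25:-→d26:-→d27:-→d28:-→d29:-→d30:-→d31:-→d32:H6  best=H6
  ? 86.57.56.40  path d0:-→d1:-→d2:-→d3:-→d4:-→d5:-→d6:-→d7:-→d8:-→d9:-→d10:-→d11:-→d12:H5→d13:-→d14:-→d15:-→d16:-→d17:-→d18:-→d19:-→d20:-→d21:-→d22:H5→d23:-→d24:-→d25:-→d26:-→d27:-→d28:H6→d29:-→d30:-→d31:-→d32:H2  best=H2
  - 86.48.0.0/12 clear@12
  add 10.0.0.0/10 -> H6 at depth 10
  add 0.0.0.0/0 -> H7 at depth 0
  ? 10.25.230.97  path d0:H7→d1:-→d2:-→d3:-→d4:-→d5:-→d6:-→d7:-→d8:-→d9:-→d10:H6→d11:-→d12:-→d13:-→d14:-→d15:-→d16:H6→d17:-→d18:-→d19:-→d20:-→d21:-→d22:-→d23:-→d24:-→d25:-→d26:-→d27:-→d28:-→d29:-→d30:-→d31:-→d32:H6  best=H6
  add 86.56.0.0/15 -> H7 at depth 15
  ? 86.57.56.40  path d0:H7→d1:-→d2:-→d3:-→d4:-→d5:-→d6:-→d7:-→d8:-→d9:-→d10:-→d11:-→d12:-→d13:-→d14:-→d15:H7→d16:-→d17:-→d18:-→d19:-→d20:-→d21:-→d22:H5→d23:-→d24:-→d25:-→d26:-→d27:-→d28:H6→d29:-→d30:-→d31:-→d32:H2  best=H2
  - 10.25.230.97/32 clear@32
  ? 86.57.56.40  path d0:H7→d1:-→d2:-→d3:-→d4:-→d5:-→d6:-→d7:-→d8:-→d9:-→d10:-→d11:-→d12:-→d13:-→d14:-→d15:H7→d16:-→d17:-→d18:-→d19:-→d20:-→d21:-→d22:H5→d23:-→d24:-→d25:-→d26:-→d27:-→d28:H6→d29:-→d30:-→d31:-→d32:H2  best=H2
  ? 222.0.98.71  path d0:H7→d1:-→d2:-→d3:-→d4:-→d5:-→d6:-→d7:-→d8:H5→d9:-→d10:-  best=H5
  ? 86.56.0.0  path d0:H7→d1:-→d2:-→d3:-→d4:-→d5:-→d6:-→d7:-→d8:-→d9:-→d10:-→d11:-→d12:-→d13:-→d14:-→d15:H7  best=H7
  ? 206.203.112.124  path d0:H7→d1:-→d2:-→d3:-  best=H7
  - 10.25.0.0/16 clear@16
  ? 159.25.94.179  path d0:H7→d1:-  best=H7
  - 86.57.56.0/22 clear@22
  add 222.63.132.144/28 -> H4 at depth 28
  ? 86.56.0.3  path d0:H7→d1:-→d2:-→d3:-→d4:-→d5:-→d6:-→d7:-→d8:-→d9:-→d10:-→d11:-→d12:-→d13:-→d14:-→d15:H7  best=H7
  - 86.57.56.40/32 clear@32
  - 222.0.0.0/8 clear@8

== LOOKUPS ==
["H5","H5","H5","H5","H6","H6","H2","H6","H2","H2","H5","H7","H7","H7","H7"]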